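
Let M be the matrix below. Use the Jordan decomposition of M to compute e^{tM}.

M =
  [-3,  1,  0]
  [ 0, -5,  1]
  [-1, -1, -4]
e^{tM} =
  [t^2*exp(-4*t)/2 + t*exp(-4*t) + exp(-4*t), t*exp(-4*t), t^2*exp(-4*t)/2]
  [-t^2*exp(-4*t)/2, -t*exp(-4*t) + exp(-4*t), -t^2*exp(-4*t)/2 + t*exp(-4*t)]
  [-t^2*exp(-4*t)/2 - t*exp(-4*t), -t*exp(-4*t), -t^2*exp(-4*t)/2 + exp(-4*t)]

Strategy: write M = P · J · P⁻¹ where J is a Jordan canonical form, so e^{tM} = P · e^{tJ} · P⁻¹, and e^{tJ} can be computed block-by-block.

M has Jordan form
J =
  [-4,  1,  0]
  [ 0, -4,  1]
  [ 0,  0, -4]
(up to reordering of blocks).

Per-block formulas:
  For a 3×3 Jordan block J_3(-4): exp(t · J_3(-4)) = e^(-4t)·(I + t·N + (t^2/2)·N^2), where N is the 3×3 nilpotent shift.

After assembling e^{tJ} and conjugating by P, we get:

e^{tM} =
  [t^2*exp(-4*t)/2 + t*exp(-4*t) + exp(-4*t), t*exp(-4*t), t^2*exp(-4*t)/2]
  [-t^2*exp(-4*t)/2, -t*exp(-4*t) + exp(-4*t), -t^2*exp(-4*t)/2 + t*exp(-4*t)]
  [-t^2*exp(-4*t)/2 - t*exp(-4*t), -t*exp(-4*t), -t^2*exp(-4*t)/2 + exp(-4*t)]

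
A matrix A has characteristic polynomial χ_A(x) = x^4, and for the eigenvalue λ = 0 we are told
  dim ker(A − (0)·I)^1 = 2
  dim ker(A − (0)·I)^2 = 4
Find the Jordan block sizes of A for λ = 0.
Block sizes for λ = 0: [2, 2]

From the dimensions of kernels of powers, the number of Jordan blocks of size at least j is d_j − d_{j−1} where d_j = dim ker(N^j) (with d_0 = 0). Computing the differences gives [2, 2].
The number of blocks of size exactly k is (#blocks of size ≥ k) − (#blocks of size ≥ k + 1), so the partition is: 2 block(s) of size 2.
In nonincreasing order the block sizes are [2, 2].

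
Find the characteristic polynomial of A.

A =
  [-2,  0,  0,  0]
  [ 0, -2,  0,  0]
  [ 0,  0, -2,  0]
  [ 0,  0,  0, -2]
x^4 + 8*x^3 + 24*x^2 + 32*x + 16

Expanding det(x·I − A) (e.g. by cofactor expansion or by noting that A is similar to its Jordan form J, which has the same characteristic polynomial as A) gives
  χ_A(x) = x^4 + 8*x^3 + 24*x^2 + 32*x + 16
which factors as (x + 2)^4. The eigenvalues (with algebraic multiplicities) are λ = -2 with multiplicity 4.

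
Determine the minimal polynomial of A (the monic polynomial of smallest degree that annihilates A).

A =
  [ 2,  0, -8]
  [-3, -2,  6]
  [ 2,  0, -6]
x^2 + 4*x + 4

The characteristic polynomial is χ_A(x) = (x + 2)^3, so the eigenvalues are known. The minimal polynomial is
  m_A(x) = Π_λ (x − λ)^{k_λ}
where k_λ is the size of the *largest* Jordan block for λ (equivalently, the smallest k with (A − λI)^k v = 0 for every generalised eigenvector v of λ).

  λ = -2: largest Jordan block has size 2, contributing (x + 2)^2

So m_A(x) = (x + 2)^2 = x^2 + 4*x + 4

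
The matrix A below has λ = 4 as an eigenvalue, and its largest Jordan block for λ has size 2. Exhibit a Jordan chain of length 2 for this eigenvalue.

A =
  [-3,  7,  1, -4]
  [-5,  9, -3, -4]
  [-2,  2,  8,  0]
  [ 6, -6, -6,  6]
A Jordan chain for λ = 4 of length 2:
v_1 = (-1, -1, 0, 0)ᵀ
v_2 = (2, 0, 1, -3)ᵀ

Let N = A − (4)·I. We want v_2 with N^2 v_2 = 0 but N^1 v_2 ≠ 0; then v_{j-1} := N · v_j for j = 2, …, 2.

Pick v_2 = (2, 0, 1, -3)ᵀ.
Then v_1 = N · v_2 = (-1, -1, 0, 0)ᵀ.

Sanity check: (A − (4)·I) v_1 = (0, 0, 0, 0)ᵀ = 0. ✓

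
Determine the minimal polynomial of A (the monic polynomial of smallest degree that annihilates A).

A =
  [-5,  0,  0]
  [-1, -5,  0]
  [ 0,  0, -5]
x^2 + 10*x + 25

The characteristic polynomial is χ_A(x) = (x + 5)^3, so the eigenvalues are known. The minimal polynomial is
  m_A(x) = Π_λ (x − λ)^{k_λ}
where k_λ is the size of the *largest* Jordan block for λ (equivalently, the smallest k with (A − λI)^k v = 0 for every generalised eigenvector v of λ).

  λ = -5: largest Jordan block has size 2, contributing (x + 5)^2

So m_A(x) = (x + 5)^2 = x^2 + 10*x + 25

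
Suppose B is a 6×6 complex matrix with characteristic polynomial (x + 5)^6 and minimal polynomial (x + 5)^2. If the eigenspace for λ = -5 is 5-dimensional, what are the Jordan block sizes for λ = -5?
Block sizes for λ = -5: [2, 1, 1, 1, 1]

Step 1 — from the characteristic polynomial, algebraic multiplicity of λ = -5 is 6. From dim ker(B − (-5)·I) = 5, there are exactly 5 Jordan blocks for λ = -5.
Step 2 — from the minimal polynomial, the factor (x + 5)^2 tells us the largest block for λ = -5 has size 2.
Step 3 — with total size 6, 5 blocks, and largest block 2, the block sizes (in nonincreasing order) are [2, 1, 1, 1, 1].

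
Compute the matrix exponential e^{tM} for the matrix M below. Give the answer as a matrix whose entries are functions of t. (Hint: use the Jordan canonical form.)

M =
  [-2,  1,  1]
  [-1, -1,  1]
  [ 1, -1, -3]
e^{tM} =
  [exp(-2*t), t*exp(-2*t), t*exp(-2*t)]
  [-t*exp(-2*t), -t^2*exp(-2*t)/2 + t*exp(-2*t) + exp(-2*t), -t^2*exp(-2*t)/2 + t*exp(-2*t)]
  [t*exp(-2*t), t^2*exp(-2*t)/2 - t*exp(-2*t), t^2*exp(-2*t)/2 - t*exp(-2*t) + exp(-2*t)]

Strategy: write M = P · J · P⁻¹ where J is a Jordan canonical form, so e^{tM} = P · e^{tJ} · P⁻¹, and e^{tJ} can be computed block-by-block.

M has Jordan form
J =
  [-2,  1,  0]
  [ 0, -2,  1]
  [ 0,  0, -2]
(up to reordering of blocks).

Per-block formulas:
  For a 3×3 Jordan block J_3(-2): exp(t · J_3(-2)) = e^(-2t)·(I + t·N + (t^2/2)·N^2), where N is the 3×3 nilpotent shift.

After assembling e^{tJ} and conjugating by P, we get:

e^{tM} =
  [exp(-2*t), t*exp(-2*t), t*exp(-2*t)]
  [-t*exp(-2*t), -t^2*exp(-2*t)/2 + t*exp(-2*t) + exp(-2*t), -t^2*exp(-2*t)/2 + t*exp(-2*t)]
  [t*exp(-2*t), t^2*exp(-2*t)/2 - t*exp(-2*t), t^2*exp(-2*t)/2 - t*exp(-2*t) + exp(-2*t)]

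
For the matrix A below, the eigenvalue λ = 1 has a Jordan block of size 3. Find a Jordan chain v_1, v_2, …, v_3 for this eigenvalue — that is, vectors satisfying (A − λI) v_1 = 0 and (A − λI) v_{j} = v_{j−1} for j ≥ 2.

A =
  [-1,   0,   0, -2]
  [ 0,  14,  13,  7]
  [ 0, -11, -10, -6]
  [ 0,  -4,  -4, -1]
A Jordan chain for λ = 1 of length 3:
v_1 = (0, 2, -2, 0)ᵀ
v_2 = (-4, -13, 11, 4)ᵀ
v_3 = (2, -1, 0, 0)ᵀ

Let N = A − (1)·I. We want v_3 with N^3 v_3 = 0 but N^2 v_3 ≠ 0; then v_{j-1} := N · v_j for j = 3, …, 2.

Pick v_3 = (2, -1, 0, 0)ᵀ.
Then v_2 = N · v_3 = (-4, -13, 11, 4)ᵀ.
Then v_1 = N · v_2 = (0, 2, -2, 0)ᵀ.

Sanity check: (A − (1)·I) v_1 = (0, 0, 0, 0)ᵀ = 0. ✓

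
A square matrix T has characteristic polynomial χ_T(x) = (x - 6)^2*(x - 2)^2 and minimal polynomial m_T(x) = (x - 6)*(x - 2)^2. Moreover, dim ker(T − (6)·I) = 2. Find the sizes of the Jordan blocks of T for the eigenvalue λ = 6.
Block sizes for λ = 6: [1, 1]

Step 1 — from the characteristic polynomial, algebraic multiplicity of λ = 6 is 2. From dim ker(T − (6)·I) = 2, there are exactly 2 Jordan blocks for λ = 6.
Step 2 — from the minimal polynomial, the factor (x − 6) tells us the largest block for λ = 6 has size 1.
Step 3 — with total size 2, 2 blocks, and largest block 1, the block sizes (in nonincreasing order) are [1, 1].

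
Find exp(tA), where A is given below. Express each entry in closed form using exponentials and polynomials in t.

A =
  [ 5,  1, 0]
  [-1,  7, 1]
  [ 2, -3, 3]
e^{tA} =
  [-t^2*exp(5*t)/2 + exp(5*t), t^2*exp(5*t) + t*exp(5*t), t^2*exp(5*t)/2]
  [-t*exp(5*t), 2*t*exp(5*t) + exp(5*t), t*exp(5*t)]
  [-t^2*exp(5*t)/2 + 2*t*exp(5*t), t^2*exp(5*t) - 3*t*exp(5*t), t^2*exp(5*t)/2 - 2*t*exp(5*t) + exp(5*t)]

Strategy: write A = P · J · P⁻¹ where J is a Jordan canonical form, so e^{tA} = P · e^{tJ} · P⁻¹, and e^{tJ} can be computed block-by-block.

A has Jordan form
J =
  [5, 1, 0]
  [0, 5, 1]
  [0, 0, 5]
(up to reordering of blocks).

Per-block formulas:
  For a 3×3 Jordan block J_3(5): exp(t · J_3(5)) = e^(5t)·(I + t·N + (t^2/2)·N^2), where N is the 3×3 nilpotent shift.

After assembling e^{tJ} and conjugating by P, we get:

e^{tA} =
  [-t^2*exp(5*t)/2 + exp(5*t), t^2*exp(5*t) + t*exp(5*t), t^2*exp(5*t)/2]
  [-t*exp(5*t), 2*t*exp(5*t) + exp(5*t), t*exp(5*t)]
  [-t^2*exp(5*t)/2 + 2*t*exp(5*t), t^2*exp(5*t) - 3*t*exp(5*t), t^2*exp(5*t)/2 - 2*t*exp(5*t) + exp(5*t)]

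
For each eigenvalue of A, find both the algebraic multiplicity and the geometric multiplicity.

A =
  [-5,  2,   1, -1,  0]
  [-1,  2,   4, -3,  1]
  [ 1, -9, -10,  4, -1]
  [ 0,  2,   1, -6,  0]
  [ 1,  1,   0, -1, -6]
λ = -5: alg = 5, geom = 3

Step 1 — factor the characteristic polynomial to read off the algebraic multiplicities:
  χ_A(x) = (x + 5)^5

Step 2 — compute geometric multiplicities via the rank-nullity identity g(λ) = n − rank(A − λI):
  rank(A − (-5)·I) = 2, so dim ker(A − (-5)·I) = n − 2 = 3

Summary:
  λ = -5: algebraic multiplicity = 5, geometric multiplicity = 3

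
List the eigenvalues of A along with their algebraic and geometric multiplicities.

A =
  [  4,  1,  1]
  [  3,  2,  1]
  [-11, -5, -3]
λ = 1: alg = 3, geom = 1

Step 1 — factor the characteristic polynomial to read off the algebraic multiplicities:
  χ_A(x) = (x - 1)^3

Step 2 — compute geometric multiplicities via the rank-nullity identity g(λ) = n − rank(A − λI):
  rank(A − (1)·I) = 2, so dim ker(A − (1)·I) = n − 2 = 1

Summary:
  λ = 1: algebraic multiplicity = 3, geometric multiplicity = 1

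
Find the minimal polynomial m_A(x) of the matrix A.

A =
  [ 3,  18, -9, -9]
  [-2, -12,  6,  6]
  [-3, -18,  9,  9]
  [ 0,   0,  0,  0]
x^2

The characteristic polynomial is χ_A(x) = x^4, so the eigenvalues are known. The minimal polynomial is
  m_A(x) = Π_λ (x − λ)^{k_λ}
where k_λ is the size of the *largest* Jordan block for λ (equivalently, the smallest k with (A − λI)^k v = 0 for every generalised eigenvector v of λ).

  λ = 0: largest Jordan block has size 2, contributing (x − 0)^2

So m_A(x) = x^2 = x^2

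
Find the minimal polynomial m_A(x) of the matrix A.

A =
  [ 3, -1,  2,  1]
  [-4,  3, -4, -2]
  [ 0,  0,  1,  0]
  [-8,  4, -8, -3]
x^2 - 2*x + 1

The characteristic polynomial is χ_A(x) = (x - 1)^4, so the eigenvalues are known. The minimal polynomial is
  m_A(x) = Π_λ (x − λ)^{k_λ}
where k_λ is the size of the *largest* Jordan block for λ (equivalently, the smallest k with (A − λI)^k v = 0 for every generalised eigenvector v of λ).

  λ = 1: largest Jordan block has size 2, contributing (x − 1)^2

So m_A(x) = (x - 1)^2 = x^2 - 2*x + 1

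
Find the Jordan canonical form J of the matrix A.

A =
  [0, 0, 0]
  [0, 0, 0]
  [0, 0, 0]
J_1(0) ⊕ J_1(0) ⊕ J_1(0)

The characteristic polynomial is
  det(x·I − A) = x^3

Eigenvalues and multiplicities (the geometric multiplicity of λ is n − rank(A − λI), which equals the number of Jordan blocks for λ):
  λ = 0: algebraic multiplicity = 3, geometric multiplicity = 3

Determining the block sizes for each eigenvalue:
  λ = 0: gm = am = 3, so every block has size 1 → block sizes [1, 1, 1]

Assembling the blocks gives a Jordan form
J =
  [0, 0, 0]
  [0, 0, 0]
  [0, 0, 0]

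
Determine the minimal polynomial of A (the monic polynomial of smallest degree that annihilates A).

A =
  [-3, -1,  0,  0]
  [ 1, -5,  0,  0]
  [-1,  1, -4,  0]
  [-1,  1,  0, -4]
x^2 + 8*x + 16

The characteristic polynomial is χ_A(x) = (x + 4)^4, so the eigenvalues are known. The minimal polynomial is
  m_A(x) = Π_λ (x − λ)^{k_λ}
where k_λ is the size of the *largest* Jordan block for λ (equivalently, the smallest k with (A − λI)^k v = 0 for every generalised eigenvector v of λ).

  λ = -4: largest Jordan block has size 2, contributing (x + 4)^2

So m_A(x) = (x + 4)^2 = x^2 + 8*x + 16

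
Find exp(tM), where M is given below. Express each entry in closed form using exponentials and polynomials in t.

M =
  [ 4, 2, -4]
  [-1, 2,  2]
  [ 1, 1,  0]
e^{tM} =
  [-t^2*exp(2*t) + 2*t*exp(2*t) + exp(2*t), 2*t*exp(2*t), 2*t^2*exp(2*t) - 4*t*exp(2*t)]
  [-t*exp(2*t), exp(2*t), 2*t*exp(2*t)]
  [-t^2*exp(2*t)/2 + t*exp(2*t), t*exp(2*t), t^2*exp(2*t) - 2*t*exp(2*t) + exp(2*t)]

Strategy: write M = P · J · P⁻¹ where J is a Jordan canonical form, so e^{tM} = P · e^{tJ} · P⁻¹, and e^{tJ} can be computed block-by-block.

M has Jordan form
J =
  [2, 1, 0]
  [0, 2, 1]
  [0, 0, 2]
(up to reordering of blocks).

Per-block formulas:
  For a 3×3 Jordan block J_3(2): exp(t · J_3(2)) = e^(2t)·(I + t·N + (t^2/2)·N^2), where N is the 3×3 nilpotent shift.

After assembling e^{tJ} and conjugating by P, we get:

e^{tM} =
  [-t^2*exp(2*t) + 2*t*exp(2*t) + exp(2*t), 2*t*exp(2*t), 2*t^2*exp(2*t) - 4*t*exp(2*t)]
  [-t*exp(2*t), exp(2*t), 2*t*exp(2*t)]
  [-t^2*exp(2*t)/2 + t*exp(2*t), t*exp(2*t), t^2*exp(2*t) - 2*t*exp(2*t) + exp(2*t)]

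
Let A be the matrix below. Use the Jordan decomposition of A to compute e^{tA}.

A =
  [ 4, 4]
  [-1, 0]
e^{tA} =
  [2*t*exp(2*t) + exp(2*t), 4*t*exp(2*t)]
  [-t*exp(2*t), -2*t*exp(2*t) + exp(2*t)]

Strategy: write A = P · J · P⁻¹ where J is a Jordan canonical form, so e^{tA} = P · e^{tJ} · P⁻¹, and e^{tJ} can be computed block-by-block.

A has Jordan form
J =
  [2, 1]
  [0, 2]
(up to reordering of blocks).

Per-block formulas:
  For a 2×2 Jordan block J_2(2): exp(t · J_2(2)) = e^(2t)·(I + t·N), where N is the 2×2 nilpotent shift.

After assembling e^{tJ} and conjugating by P, we get:

e^{tA} =
  [2*t*exp(2*t) + exp(2*t), 4*t*exp(2*t)]
  [-t*exp(2*t), -2*t*exp(2*t) + exp(2*t)]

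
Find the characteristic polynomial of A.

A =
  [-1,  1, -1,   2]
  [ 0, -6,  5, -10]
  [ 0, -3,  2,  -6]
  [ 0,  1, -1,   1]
x^4 + 4*x^3 + 6*x^2 + 4*x + 1

Expanding det(x·I − A) (e.g. by cofactor expansion or by noting that A is similar to its Jordan form J, which has the same characteristic polynomial as A) gives
  χ_A(x) = x^4 + 4*x^3 + 6*x^2 + 4*x + 1
which factors as (x + 1)^4. The eigenvalues (with algebraic multiplicities) are λ = -1 with multiplicity 4.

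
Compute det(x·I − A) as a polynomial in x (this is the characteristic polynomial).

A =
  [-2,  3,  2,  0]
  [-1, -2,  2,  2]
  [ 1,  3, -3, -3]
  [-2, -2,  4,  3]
x^4 + 4*x^3 + 6*x^2 + 4*x + 1

Expanding det(x·I − A) (e.g. by cofactor expansion or by noting that A is similar to its Jordan form J, which has the same characteristic polynomial as A) gives
  χ_A(x) = x^4 + 4*x^3 + 6*x^2 + 4*x + 1
which factors as (x + 1)^4. The eigenvalues (with algebraic multiplicities) are λ = -1 with multiplicity 4.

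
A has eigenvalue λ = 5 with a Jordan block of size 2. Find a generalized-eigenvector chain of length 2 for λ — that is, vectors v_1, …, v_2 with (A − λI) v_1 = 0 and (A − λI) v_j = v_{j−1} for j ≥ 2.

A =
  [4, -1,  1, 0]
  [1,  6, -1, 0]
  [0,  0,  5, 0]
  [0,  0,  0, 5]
A Jordan chain for λ = 5 of length 2:
v_1 = (-1, 1, 0, 0)ᵀ
v_2 = (1, 0, 0, 0)ᵀ

Let N = A − (5)·I. We want v_2 with N^2 v_2 = 0 but N^1 v_2 ≠ 0; then v_{j-1} := N · v_j for j = 2, …, 2.

Pick v_2 = (1, 0, 0, 0)ᵀ.
Then v_1 = N · v_2 = (-1, 1, 0, 0)ᵀ.

Sanity check: (A − (5)·I) v_1 = (0, 0, 0, 0)ᵀ = 0. ✓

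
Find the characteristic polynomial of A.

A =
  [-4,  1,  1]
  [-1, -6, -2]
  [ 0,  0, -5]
x^3 + 15*x^2 + 75*x + 125

Expanding det(x·I − A) (e.g. by cofactor expansion or by noting that A is similar to its Jordan form J, which has the same characteristic polynomial as A) gives
  χ_A(x) = x^3 + 15*x^2 + 75*x + 125
which factors as (x + 5)^3. The eigenvalues (with algebraic multiplicities) are λ = -5 with multiplicity 3.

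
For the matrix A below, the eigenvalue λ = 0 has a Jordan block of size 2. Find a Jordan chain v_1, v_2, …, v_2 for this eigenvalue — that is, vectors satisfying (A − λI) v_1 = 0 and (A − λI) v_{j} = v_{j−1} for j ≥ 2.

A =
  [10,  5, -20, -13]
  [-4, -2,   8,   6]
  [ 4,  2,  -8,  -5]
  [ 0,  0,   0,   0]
A Jordan chain for λ = 0 of length 2:
v_1 = (10, -4, 4, 0)ᵀ
v_2 = (1, 0, 0, 0)ᵀ

Let N = A − (0)·I. We want v_2 with N^2 v_2 = 0 but N^1 v_2 ≠ 0; then v_{j-1} := N · v_j for j = 2, …, 2.

Pick v_2 = (1, 0, 0, 0)ᵀ.
Then v_1 = N · v_2 = (10, -4, 4, 0)ᵀ.

Sanity check: (A − (0)·I) v_1 = (0, 0, 0, 0)ᵀ = 0. ✓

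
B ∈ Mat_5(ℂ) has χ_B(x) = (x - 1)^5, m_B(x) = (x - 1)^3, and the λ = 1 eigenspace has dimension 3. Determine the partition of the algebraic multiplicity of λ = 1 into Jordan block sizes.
Block sizes for λ = 1: [3, 1, 1]

Step 1 — from the characteristic polynomial, algebraic multiplicity of λ = 1 is 5. From dim ker(B − (1)·I) = 3, there are exactly 3 Jordan blocks for λ = 1.
Step 2 — from the minimal polynomial, the factor (x − 1)^3 tells us the largest block for λ = 1 has size 3.
Step 3 — with total size 5, 3 blocks, and largest block 3, the block sizes (in nonincreasing order) are [3, 1, 1].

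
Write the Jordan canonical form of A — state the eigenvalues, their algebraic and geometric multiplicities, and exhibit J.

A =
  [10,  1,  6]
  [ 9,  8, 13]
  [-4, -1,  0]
J_3(6)

The characteristic polynomial is
  det(x·I − A) = x^3 - 18*x^2 + 108*x - 216 = (x - 6)^3

Eigenvalues and multiplicities (the geometric multiplicity of λ is n − rank(A − λI), which equals the number of Jordan blocks for λ):
  λ = 6: algebraic multiplicity = 3, geometric multiplicity = 1

Determining the block sizes for each eigenvalue:
  λ = 6: one block (gm = 1), so the single block has size am = 3 → block sizes [3]

Assembling the blocks gives a Jordan form
J =
  [6, 1, 0]
  [0, 6, 1]
  [0, 0, 6]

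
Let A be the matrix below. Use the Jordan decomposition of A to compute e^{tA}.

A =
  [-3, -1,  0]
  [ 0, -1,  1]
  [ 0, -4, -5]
e^{tA} =
  [exp(-3*t), -t^2*exp(-3*t) - t*exp(-3*t), -t^2*exp(-3*t)/2]
  [0, 2*t*exp(-3*t) + exp(-3*t), t*exp(-3*t)]
  [0, -4*t*exp(-3*t), -2*t*exp(-3*t) + exp(-3*t)]

Strategy: write A = P · J · P⁻¹ where J is a Jordan canonical form, so e^{tA} = P · e^{tJ} · P⁻¹, and e^{tJ} can be computed block-by-block.

A has Jordan form
J =
  [-3,  1,  0]
  [ 0, -3,  1]
  [ 0,  0, -3]
(up to reordering of blocks).

Per-block formulas:
  For a 3×3 Jordan block J_3(-3): exp(t · J_3(-3)) = e^(-3t)·(I + t·N + (t^2/2)·N^2), where N is the 3×3 nilpotent shift.

After assembling e^{tJ} and conjugating by P, we get:

e^{tA} =
  [exp(-3*t), -t^2*exp(-3*t) - t*exp(-3*t), -t^2*exp(-3*t)/2]
  [0, 2*t*exp(-3*t) + exp(-3*t), t*exp(-3*t)]
  [0, -4*t*exp(-3*t), -2*t*exp(-3*t) + exp(-3*t)]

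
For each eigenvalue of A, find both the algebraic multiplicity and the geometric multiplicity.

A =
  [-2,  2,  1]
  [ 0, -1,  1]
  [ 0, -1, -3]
λ = -2: alg = 3, geom = 1

Step 1 — factor the characteristic polynomial to read off the algebraic multiplicities:
  χ_A(x) = (x + 2)^3

Step 2 — compute geometric multiplicities via the rank-nullity identity g(λ) = n − rank(A − λI):
  rank(A − (-2)·I) = 2, so dim ker(A − (-2)·I) = n − 2 = 1

Summary:
  λ = -2: algebraic multiplicity = 3, geometric multiplicity = 1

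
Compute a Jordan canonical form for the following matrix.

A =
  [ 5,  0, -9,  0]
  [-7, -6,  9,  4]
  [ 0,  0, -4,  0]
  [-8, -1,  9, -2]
J_2(-4) ⊕ J_1(-4) ⊕ J_1(5)

The characteristic polynomial is
  det(x·I − A) = x^4 + 7*x^3 - 12*x^2 - 176*x - 320 = (x - 5)*(x + 4)^3

Eigenvalues and multiplicities (the geometric multiplicity of λ is n − rank(A − λI), which equals the number of Jordan blocks for λ):
  λ = -4: algebraic multiplicity = 3, geometric multiplicity = 2
  λ = 5: algebraic multiplicity = 1, geometric multiplicity = 1

Determining the block sizes for each eigenvalue:
  λ = -4: 2 blocks summing to 3 forces exactly one block of size 2 and the rest size 1 → block sizes [2, 1]
  λ = 5: one block (gm = 1), so the single block has size am = 1 → block sizes [1]

Assembling the blocks gives a Jordan form
J =
  [-4,  1,  0, 0]
  [ 0, -4,  0, 0]
  [ 0,  0, -4, 0]
  [ 0,  0,  0, 5]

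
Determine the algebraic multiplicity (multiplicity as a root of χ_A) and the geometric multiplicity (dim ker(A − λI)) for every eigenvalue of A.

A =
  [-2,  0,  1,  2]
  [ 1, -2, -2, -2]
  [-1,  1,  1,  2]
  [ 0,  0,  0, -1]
λ = -1: alg = 4, geom = 2

Step 1 — factor the characteristic polynomial to read off the algebraic multiplicities:
  χ_A(x) = (x + 1)^4

Step 2 — compute geometric multiplicities via the rank-nullity identity g(λ) = n − rank(A − λI):
  rank(A − (-1)·I) = 2, so dim ker(A − (-1)·I) = n − 2 = 2

Summary:
  λ = -1: algebraic multiplicity = 4, geometric multiplicity = 2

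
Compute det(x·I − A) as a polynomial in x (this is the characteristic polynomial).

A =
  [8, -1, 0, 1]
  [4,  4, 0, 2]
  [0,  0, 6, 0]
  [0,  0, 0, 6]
x^4 - 24*x^3 + 216*x^2 - 864*x + 1296

Expanding det(x·I − A) (e.g. by cofactor expansion or by noting that A is similar to its Jordan form J, which has the same characteristic polynomial as A) gives
  χ_A(x) = x^4 - 24*x^3 + 216*x^2 - 864*x + 1296
which factors as (x - 6)^4. The eigenvalues (with algebraic multiplicities) are λ = 6 with multiplicity 4.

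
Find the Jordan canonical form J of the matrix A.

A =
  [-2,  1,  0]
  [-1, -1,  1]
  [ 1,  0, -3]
J_3(-2)

The characteristic polynomial is
  det(x·I − A) = x^3 + 6*x^2 + 12*x + 8 = (x + 2)^3

Eigenvalues and multiplicities (the geometric multiplicity of λ is n − rank(A − λI), which equals the number of Jordan blocks for λ):
  λ = -2: algebraic multiplicity = 3, geometric multiplicity = 1

Determining the block sizes for each eigenvalue:
  λ = -2: one block (gm = 1), so the single block has size am = 3 → block sizes [3]

Assembling the blocks gives a Jordan form
J =
  [-2,  1,  0]
  [ 0, -2,  1]
  [ 0,  0, -2]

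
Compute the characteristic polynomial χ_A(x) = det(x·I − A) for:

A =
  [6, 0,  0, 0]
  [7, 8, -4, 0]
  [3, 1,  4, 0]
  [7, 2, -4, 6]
x^4 - 24*x^3 + 216*x^2 - 864*x + 1296

Expanding det(x·I − A) (e.g. by cofactor expansion or by noting that A is similar to its Jordan form J, which has the same characteristic polynomial as A) gives
  χ_A(x) = x^4 - 24*x^3 + 216*x^2 - 864*x + 1296
which factors as (x - 6)^4. The eigenvalues (with algebraic multiplicities) are λ = 6 with multiplicity 4.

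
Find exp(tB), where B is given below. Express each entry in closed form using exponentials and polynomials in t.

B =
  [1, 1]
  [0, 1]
e^{tB} =
  [exp(t), t*exp(t)]
  [0, exp(t)]

Strategy: write B = P · J · P⁻¹ where J is a Jordan canonical form, so e^{tB} = P · e^{tJ} · P⁻¹, and e^{tJ} can be computed block-by-block.

B has Jordan form
J =
  [1, 1]
  [0, 1]
(up to reordering of blocks).

Per-block formulas:
  For a 2×2 Jordan block J_2(1): exp(t · J_2(1)) = e^(1t)·(I + t·N), where N is the 2×2 nilpotent shift.

After assembling e^{tJ} and conjugating by P, we get:

e^{tB} =
  [exp(t), t*exp(t)]
  [0, exp(t)]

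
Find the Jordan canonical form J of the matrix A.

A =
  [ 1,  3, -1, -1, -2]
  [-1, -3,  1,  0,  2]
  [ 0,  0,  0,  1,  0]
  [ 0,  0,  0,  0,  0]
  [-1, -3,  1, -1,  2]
J_2(0) ⊕ J_2(0) ⊕ J_1(0)

The characteristic polynomial is
  det(x·I − A) = x^5

Eigenvalues and multiplicities (the geometric multiplicity of λ is n − rank(A − λI), which equals the number of Jordan blocks for λ):
  λ = 0: algebraic multiplicity = 5, geometric multiplicity = 3

Determining the block sizes for each eigenvalue:
  λ = 0: with am = 5 and gm = 3, the partition is not yet determined (e.g. several partitions of 5 into 3 parts exist). Let N = A − (0)·I. Computing rank(N^1) = 2, rank(N^2) = 0; the number of blocks of size ≥ j is rank(N^{j−1}) − rank(N^j), giving [3, 2]. So we have 2 block(s) of size 2, 1 block(s) of size 1 → block sizes [2, 2, 1]

Assembling the blocks gives a Jordan form
J =
  [0, 1, 0, 0, 0]
  [0, 0, 0, 0, 0]
  [0, 0, 0, 1, 0]
  [0, 0, 0, 0, 0]
  [0, 0, 0, 0, 0]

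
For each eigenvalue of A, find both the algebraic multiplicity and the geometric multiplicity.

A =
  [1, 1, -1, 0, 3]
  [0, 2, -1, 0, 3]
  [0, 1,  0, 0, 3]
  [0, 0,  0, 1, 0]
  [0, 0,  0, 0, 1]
λ = 1: alg = 5, geom = 4

Step 1 — factor the characteristic polynomial to read off the algebraic multiplicities:
  χ_A(x) = (x - 1)^5

Step 2 — compute geometric multiplicities via the rank-nullity identity g(λ) = n − rank(A − λI):
  rank(A − (1)·I) = 1, so dim ker(A − (1)·I) = n − 1 = 4

Summary:
  λ = 1: algebraic multiplicity = 5, geometric multiplicity = 4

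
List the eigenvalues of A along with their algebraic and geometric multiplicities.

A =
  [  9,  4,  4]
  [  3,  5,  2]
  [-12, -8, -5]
λ = 3: alg = 3, geom = 2

Step 1 — factor the characteristic polynomial to read off the algebraic multiplicities:
  χ_A(x) = (x - 3)^3

Step 2 — compute geometric multiplicities via the rank-nullity identity g(λ) = n − rank(A − λI):
  rank(A − (3)·I) = 1, so dim ker(A − (3)·I) = n − 1 = 2

Summary:
  λ = 3: algebraic multiplicity = 3, geometric multiplicity = 2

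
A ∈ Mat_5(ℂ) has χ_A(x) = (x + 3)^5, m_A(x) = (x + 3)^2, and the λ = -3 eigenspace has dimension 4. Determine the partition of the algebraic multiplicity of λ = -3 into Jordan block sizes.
Block sizes for λ = -3: [2, 1, 1, 1]

Step 1 — from the characteristic polynomial, algebraic multiplicity of λ = -3 is 5. From dim ker(A − (-3)·I) = 4, there are exactly 4 Jordan blocks for λ = -3.
Step 2 — from the minimal polynomial, the factor (x + 3)^2 tells us the largest block for λ = -3 has size 2.
Step 3 — with total size 5, 4 blocks, and largest block 2, the block sizes (in nonincreasing order) are [2, 1, 1, 1].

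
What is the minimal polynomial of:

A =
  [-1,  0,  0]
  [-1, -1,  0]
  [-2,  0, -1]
x^2 + 2*x + 1

The characteristic polynomial is χ_A(x) = (x + 1)^3, so the eigenvalues are known. The minimal polynomial is
  m_A(x) = Π_λ (x − λ)^{k_λ}
where k_λ is the size of the *largest* Jordan block for λ (equivalently, the smallest k with (A − λI)^k v = 0 for every generalised eigenvector v of λ).

  λ = -1: largest Jordan block has size 2, contributing (x + 1)^2

So m_A(x) = (x + 1)^2 = x^2 + 2*x + 1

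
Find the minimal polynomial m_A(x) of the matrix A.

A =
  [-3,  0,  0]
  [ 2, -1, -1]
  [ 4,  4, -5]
x^2 + 6*x + 9

The characteristic polynomial is χ_A(x) = (x + 3)^3, so the eigenvalues are known. The minimal polynomial is
  m_A(x) = Π_λ (x − λ)^{k_λ}
where k_λ is the size of the *largest* Jordan block for λ (equivalently, the smallest k with (A − λI)^k v = 0 for every generalised eigenvector v of λ).

  λ = -3: largest Jordan block has size 2, contributing (x + 3)^2

So m_A(x) = (x + 3)^2 = x^2 + 6*x + 9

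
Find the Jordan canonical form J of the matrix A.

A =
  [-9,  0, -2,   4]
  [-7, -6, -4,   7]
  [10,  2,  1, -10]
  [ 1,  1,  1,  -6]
J_3(-5) ⊕ J_1(-5)

The characteristic polynomial is
  det(x·I − A) = x^4 + 20*x^3 + 150*x^2 + 500*x + 625 = (x + 5)^4

Eigenvalues and multiplicities (the geometric multiplicity of λ is n − rank(A − λI), which equals the number of Jordan blocks for λ):
  λ = -5: algebraic multiplicity = 4, geometric multiplicity = 2

Determining the block sizes for each eigenvalue:
  λ = -5: with am = 4 and gm = 2, the partition is not yet determined (e.g. several partitions of 4 into 2 parts exist). Let N = A − (-5)·I. Computing rank(N^1) = 2, rank(N^2) = 1, rank(N^3) = 0; the number of blocks of size ≥ j is rank(N^{j−1}) − rank(N^j), giving [2, 1, 1]. So we have 1 block(s) of size 3, 1 block(s) of size 1 → block sizes [3, 1]

Assembling the blocks gives a Jordan form
J =
  [-5,  1,  0,  0]
  [ 0, -5,  1,  0]
  [ 0,  0, -5,  0]
  [ 0,  0,  0, -5]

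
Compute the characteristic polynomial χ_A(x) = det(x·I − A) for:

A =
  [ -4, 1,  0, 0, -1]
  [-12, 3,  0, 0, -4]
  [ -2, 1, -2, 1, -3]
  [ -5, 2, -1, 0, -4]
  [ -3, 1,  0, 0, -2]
x^5 + 5*x^4 + 10*x^3 + 10*x^2 + 5*x + 1

Expanding det(x·I − A) (e.g. by cofactor expansion or by noting that A is similar to its Jordan form J, which has the same characteristic polynomial as A) gives
  χ_A(x) = x^5 + 5*x^4 + 10*x^3 + 10*x^2 + 5*x + 1
which factors as (x + 1)^5. The eigenvalues (with algebraic multiplicities) are λ = -1 with multiplicity 5.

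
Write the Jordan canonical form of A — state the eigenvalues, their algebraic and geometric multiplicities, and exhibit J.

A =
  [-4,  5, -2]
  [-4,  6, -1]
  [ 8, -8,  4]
J_3(2)

The characteristic polynomial is
  det(x·I − A) = x^3 - 6*x^2 + 12*x - 8 = (x - 2)^3

Eigenvalues and multiplicities (the geometric multiplicity of λ is n − rank(A − λI), which equals the number of Jordan blocks for λ):
  λ = 2: algebraic multiplicity = 3, geometric multiplicity = 1

Determining the block sizes for each eigenvalue:
  λ = 2: one block (gm = 1), so the single block has size am = 3 → block sizes [3]

Assembling the blocks gives a Jordan form
J =
  [2, 1, 0]
  [0, 2, 1]
  [0, 0, 2]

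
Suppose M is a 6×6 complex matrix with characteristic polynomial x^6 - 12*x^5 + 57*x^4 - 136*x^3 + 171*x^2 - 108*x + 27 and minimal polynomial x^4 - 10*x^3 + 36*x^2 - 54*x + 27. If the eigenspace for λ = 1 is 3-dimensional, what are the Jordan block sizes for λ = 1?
Block sizes for λ = 1: [1, 1, 1]

Step 1 — from the characteristic polynomial, algebraic multiplicity of λ = 1 is 3. From dim ker(M − (1)·I) = 3, there are exactly 3 Jordan blocks for λ = 1.
Step 2 — from the minimal polynomial, the factor (x − 1) tells us the largest block for λ = 1 has size 1.
Step 3 — with total size 3, 3 blocks, and largest block 1, the block sizes (in nonincreasing order) are [1, 1, 1].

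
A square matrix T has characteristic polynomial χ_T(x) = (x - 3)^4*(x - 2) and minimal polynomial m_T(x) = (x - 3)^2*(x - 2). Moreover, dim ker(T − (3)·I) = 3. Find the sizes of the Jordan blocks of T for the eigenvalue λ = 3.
Block sizes for λ = 3: [2, 1, 1]

Step 1 — from the characteristic polynomial, algebraic multiplicity of λ = 3 is 4. From dim ker(T − (3)·I) = 3, there are exactly 3 Jordan blocks for λ = 3.
Step 2 — from the minimal polynomial, the factor (x − 3)^2 tells us the largest block for λ = 3 has size 2.
Step 3 — with total size 4, 3 blocks, and largest block 2, the block sizes (in nonincreasing order) are [2, 1, 1].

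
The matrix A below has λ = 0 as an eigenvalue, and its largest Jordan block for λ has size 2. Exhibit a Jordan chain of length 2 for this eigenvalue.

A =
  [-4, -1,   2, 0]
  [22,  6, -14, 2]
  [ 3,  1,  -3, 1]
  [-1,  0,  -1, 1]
A Jordan chain for λ = 0 of length 2:
v_1 = (-4, 22, 3, -1)ᵀ
v_2 = (1, 0, 0, 0)ᵀ

Let N = A − (0)·I. We want v_2 with N^2 v_2 = 0 but N^1 v_2 ≠ 0; then v_{j-1} := N · v_j for j = 2, …, 2.

Pick v_2 = (1, 0, 0, 0)ᵀ.
Then v_1 = N · v_2 = (-4, 22, 3, -1)ᵀ.

Sanity check: (A − (0)·I) v_1 = (0, 0, 0, 0)ᵀ = 0. ✓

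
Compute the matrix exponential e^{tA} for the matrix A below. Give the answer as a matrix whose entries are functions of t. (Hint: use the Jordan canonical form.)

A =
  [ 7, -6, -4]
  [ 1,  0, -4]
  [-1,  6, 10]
e^{tA} =
  [2*exp(6*t) - exp(5*t), -6*exp(6*t) + 6*exp(5*t), -4*exp(6*t) + 4*exp(5*t)]
  [exp(6*t) - exp(5*t), -5*exp(6*t) + 6*exp(5*t), -4*exp(6*t) + 4*exp(5*t)]
  [-exp(6*t) + exp(5*t), 6*exp(6*t) - 6*exp(5*t), 5*exp(6*t) - 4*exp(5*t)]

Strategy: write A = P · J · P⁻¹ where J is a Jordan canonical form, so e^{tA} = P · e^{tJ} · P⁻¹, and e^{tJ} can be computed block-by-block.

A has Jordan form
J =
  [5, 0, 0]
  [0, 6, 0]
  [0, 0, 6]
(up to reordering of blocks).

Per-block formulas:
  For a 1×1 block at λ = 6: exp(t · [6]) = [e^(6t)].
  For a 1×1 block at λ = 5: exp(t · [5]) = [e^(5t)].

After assembling e^{tJ} and conjugating by P, we get:

e^{tA} =
  [2*exp(6*t) - exp(5*t), -6*exp(6*t) + 6*exp(5*t), -4*exp(6*t) + 4*exp(5*t)]
  [exp(6*t) - exp(5*t), -5*exp(6*t) + 6*exp(5*t), -4*exp(6*t) + 4*exp(5*t)]
  [-exp(6*t) + exp(5*t), 6*exp(6*t) - 6*exp(5*t), 5*exp(6*t) - 4*exp(5*t)]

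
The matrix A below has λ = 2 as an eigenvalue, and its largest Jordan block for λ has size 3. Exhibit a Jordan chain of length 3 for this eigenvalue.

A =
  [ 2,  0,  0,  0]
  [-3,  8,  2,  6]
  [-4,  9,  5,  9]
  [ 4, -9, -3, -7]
A Jordan chain for λ = 2 of length 3:
v_1 = (0, -2, -3, 3)ᵀ
v_2 = (0, -3, -4, 4)ᵀ
v_3 = (1, 0, 0, 0)ᵀ

Let N = A − (2)·I. We want v_3 with N^3 v_3 = 0 but N^2 v_3 ≠ 0; then v_{j-1} := N · v_j for j = 3, …, 2.

Pick v_3 = (1, 0, 0, 0)ᵀ.
Then v_2 = N · v_3 = (0, -3, -4, 4)ᵀ.
Then v_1 = N · v_2 = (0, -2, -3, 3)ᵀ.

Sanity check: (A − (2)·I) v_1 = (0, 0, 0, 0)ᵀ = 0. ✓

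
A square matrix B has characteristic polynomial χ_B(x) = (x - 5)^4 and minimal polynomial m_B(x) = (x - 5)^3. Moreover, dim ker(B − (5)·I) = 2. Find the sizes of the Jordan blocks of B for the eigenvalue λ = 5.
Block sizes for λ = 5: [3, 1]

Step 1 — from the characteristic polynomial, algebraic multiplicity of λ = 5 is 4. From dim ker(B − (5)·I) = 2, there are exactly 2 Jordan blocks for λ = 5.
Step 2 — from the minimal polynomial, the factor (x − 5)^3 tells us the largest block for λ = 5 has size 3.
Step 3 — with total size 4, 2 blocks, and largest block 3, the block sizes (in nonincreasing order) are [3, 1].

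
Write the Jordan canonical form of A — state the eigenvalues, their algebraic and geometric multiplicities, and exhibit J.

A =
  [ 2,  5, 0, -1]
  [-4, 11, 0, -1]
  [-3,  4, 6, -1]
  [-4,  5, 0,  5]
J_2(6) ⊕ J_2(6)

The characteristic polynomial is
  det(x·I − A) = x^4 - 24*x^3 + 216*x^2 - 864*x + 1296 = (x - 6)^4

Eigenvalues and multiplicities (the geometric multiplicity of λ is n − rank(A − λI), which equals the number of Jordan blocks for λ):
  λ = 6: algebraic multiplicity = 4, geometric multiplicity = 2

Determining the block sizes for each eigenvalue:
  λ = 6: with am = 4 and gm = 2, the partition is not yet determined (e.g. several partitions of 4 into 2 parts exist). Let N = A − (6)·I. Computing rank(N^1) = 2, rank(N^2) = 0; the number of blocks of size ≥ j is rank(N^{j−1}) − rank(N^j), giving [2, 2]. So we have 2 block(s) of size 2 → block sizes [2, 2]

Assembling the blocks gives a Jordan form
J =
  [6, 1, 0, 0]
  [0, 6, 0, 0]
  [0, 0, 6, 1]
  [0, 0, 0, 6]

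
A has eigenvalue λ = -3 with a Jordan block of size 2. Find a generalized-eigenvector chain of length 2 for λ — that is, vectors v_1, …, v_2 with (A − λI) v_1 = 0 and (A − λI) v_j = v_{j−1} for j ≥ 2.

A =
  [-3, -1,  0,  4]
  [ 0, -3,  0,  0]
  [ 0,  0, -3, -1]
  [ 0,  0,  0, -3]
A Jordan chain for λ = -3 of length 2:
v_1 = (-1, 0, 0, 0)ᵀ
v_2 = (0, 1, 0, 0)ᵀ

Let N = A − (-3)·I. We want v_2 with N^2 v_2 = 0 but N^1 v_2 ≠ 0; then v_{j-1} := N · v_j for j = 2, …, 2.

Pick v_2 = (0, 1, 0, 0)ᵀ.
Then v_1 = N · v_2 = (-1, 0, 0, 0)ᵀ.

Sanity check: (A − (-3)·I) v_1 = (0, 0, 0, 0)ᵀ = 0. ✓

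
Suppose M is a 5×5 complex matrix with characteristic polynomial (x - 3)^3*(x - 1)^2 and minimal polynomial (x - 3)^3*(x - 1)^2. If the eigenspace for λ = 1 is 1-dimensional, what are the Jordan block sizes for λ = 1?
Block sizes for λ = 1: [2]

Step 1 — from the characteristic polynomial, algebraic multiplicity of λ = 1 is 2. From dim ker(M − (1)·I) = 1, there are exactly 1 Jordan blocks for λ = 1.
Step 2 — from the minimal polynomial, the factor (x − 1)^2 tells us the largest block for λ = 1 has size 2.
Step 3 — with total size 2, 1 blocks, and largest block 2, the block sizes (in nonincreasing order) are [2].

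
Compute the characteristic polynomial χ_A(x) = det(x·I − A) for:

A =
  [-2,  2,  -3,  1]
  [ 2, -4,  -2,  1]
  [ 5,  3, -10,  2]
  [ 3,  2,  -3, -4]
x^4 + 20*x^3 + 150*x^2 + 500*x + 625

Expanding det(x·I − A) (e.g. by cofactor expansion or by noting that A is similar to its Jordan form J, which has the same characteristic polynomial as A) gives
  χ_A(x) = x^4 + 20*x^3 + 150*x^2 + 500*x + 625
which factors as (x + 5)^4. The eigenvalues (with algebraic multiplicities) are λ = -5 with multiplicity 4.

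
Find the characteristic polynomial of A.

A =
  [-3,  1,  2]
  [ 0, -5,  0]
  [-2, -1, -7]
x^3 + 15*x^2 + 75*x + 125

Expanding det(x·I − A) (e.g. by cofactor expansion or by noting that A is similar to its Jordan form J, which has the same characteristic polynomial as A) gives
  χ_A(x) = x^3 + 15*x^2 + 75*x + 125
which factors as (x + 5)^3. The eigenvalues (with algebraic multiplicities) are λ = -5 with multiplicity 3.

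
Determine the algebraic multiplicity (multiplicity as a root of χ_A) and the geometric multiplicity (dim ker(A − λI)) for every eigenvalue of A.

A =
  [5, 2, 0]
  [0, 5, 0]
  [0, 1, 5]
λ = 5: alg = 3, geom = 2

Step 1 — factor the characteristic polynomial to read off the algebraic multiplicities:
  χ_A(x) = (x - 5)^3

Step 2 — compute geometric multiplicities via the rank-nullity identity g(λ) = n − rank(A − λI):
  rank(A − (5)·I) = 1, so dim ker(A − (5)·I) = n − 1 = 2

Summary:
  λ = 5: algebraic multiplicity = 3, geometric multiplicity = 2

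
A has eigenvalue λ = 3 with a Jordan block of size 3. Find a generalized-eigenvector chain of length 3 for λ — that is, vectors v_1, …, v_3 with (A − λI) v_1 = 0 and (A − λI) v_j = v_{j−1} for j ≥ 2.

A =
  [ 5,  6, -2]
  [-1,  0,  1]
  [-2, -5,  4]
A Jordan chain for λ = 3 of length 3:
v_1 = (2, -1, -1)ᵀ
v_2 = (2, -1, -2)ᵀ
v_3 = (1, 0, 0)ᵀ

Let N = A − (3)·I. We want v_3 with N^3 v_3 = 0 but N^2 v_3 ≠ 0; then v_{j-1} := N · v_j for j = 3, …, 2.

Pick v_3 = (1, 0, 0)ᵀ.
Then v_2 = N · v_3 = (2, -1, -2)ᵀ.
Then v_1 = N · v_2 = (2, -1, -1)ᵀ.

Sanity check: (A − (3)·I) v_1 = (0, 0, 0)ᵀ = 0. ✓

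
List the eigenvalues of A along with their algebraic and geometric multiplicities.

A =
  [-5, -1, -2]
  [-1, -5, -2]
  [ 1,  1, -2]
λ = -4: alg = 3, geom = 2

Step 1 — factor the characteristic polynomial to read off the algebraic multiplicities:
  χ_A(x) = (x + 4)^3

Step 2 — compute geometric multiplicities via the rank-nullity identity g(λ) = n − rank(A − λI):
  rank(A − (-4)·I) = 1, so dim ker(A − (-4)·I) = n − 1 = 2

Summary:
  λ = -4: algebraic multiplicity = 3, geometric multiplicity = 2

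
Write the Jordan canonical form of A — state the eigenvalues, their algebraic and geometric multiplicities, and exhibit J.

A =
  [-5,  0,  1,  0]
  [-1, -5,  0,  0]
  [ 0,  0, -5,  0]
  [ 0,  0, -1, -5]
J_3(-5) ⊕ J_1(-5)

The characteristic polynomial is
  det(x·I − A) = x^4 + 20*x^3 + 150*x^2 + 500*x + 625 = (x + 5)^4

Eigenvalues and multiplicities (the geometric multiplicity of λ is n − rank(A − λI), which equals the number of Jordan blocks for λ):
  λ = -5: algebraic multiplicity = 4, geometric multiplicity = 2

Determining the block sizes for each eigenvalue:
  λ = -5: with am = 4 and gm = 2, the partition is not yet determined (e.g. several partitions of 4 into 2 parts exist). Let N = A − (-5)·I. Computing rank(N^1) = 2, rank(N^2) = 1, rank(N^3) = 0; the number of blocks of size ≥ j is rank(N^{j−1}) − rank(N^j), giving [2, 1, 1]. So we have 1 block(s) of size 3, 1 block(s) of size 1 → block sizes [3, 1]

Assembling the blocks gives a Jordan form
J =
  [-5,  1,  0,  0]
  [ 0, -5,  1,  0]
  [ 0,  0, -5,  0]
  [ 0,  0,  0, -5]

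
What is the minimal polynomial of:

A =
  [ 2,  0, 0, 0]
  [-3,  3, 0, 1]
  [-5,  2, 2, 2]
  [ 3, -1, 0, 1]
x^2 - 4*x + 4

The characteristic polynomial is χ_A(x) = (x - 2)^4, so the eigenvalues are known. The minimal polynomial is
  m_A(x) = Π_λ (x − λ)^{k_λ}
where k_λ is the size of the *largest* Jordan block for λ (equivalently, the smallest k with (A − λI)^k v = 0 for every generalised eigenvector v of λ).

  λ = 2: largest Jordan block has size 2, contributing (x − 2)^2

So m_A(x) = (x - 2)^2 = x^2 - 4*x + 4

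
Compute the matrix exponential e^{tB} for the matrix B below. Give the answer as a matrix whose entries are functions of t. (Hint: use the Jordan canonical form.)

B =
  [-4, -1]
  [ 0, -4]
e^{tB} =
  [exp(-4*t), -t*exp(-4*t)]
  [0, exp(-4*t)]

Strategy: write B = P · J · P⁻¹ where J is a Jordan canonical form, so e^{tB} = P · e^{tJ} · P⁻¹, and e^{tJ} can be computed block-by-block.

B has Jordan form
J =
  [-4,  1]
  [ 0, -4]
(up to reordering of blocks).

Per-block formulas:
  For a 2×2 Jordan block J_2(-4): exp(t · J_2(-4)) = e^(-4t)·(I + t·N), where N is the 2×2 nilpotent shift.

After assembling e^{tJ} and conjugating by P, we get:

e^{tB} =
  [exp(-4*t), -t*exp(-4*t)]
  [0, exp(-4*t)]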